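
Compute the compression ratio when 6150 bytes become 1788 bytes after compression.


Ratio = original / compressed = 6150 / 1788 = 3.4396

3.4396


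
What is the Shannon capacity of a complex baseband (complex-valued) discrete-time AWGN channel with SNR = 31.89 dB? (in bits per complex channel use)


SNR_linear = 10^(31.89/10) = 1545.2544; C = log2(1 + SNR_linear) = log2(1 + 1545.2544) = 10.5946

10.5946 bits/channel use


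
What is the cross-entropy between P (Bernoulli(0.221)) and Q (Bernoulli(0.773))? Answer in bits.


H(P,Q) = -p*log2(q) - (1-p)*log2(1-q). -0.221*log2(0.773) = 0.082093; -0.779*log2(0.227) = 1.666465. H(P,Q) = 0.082093 + 1.666465 = 1.7486

1.7486 bits


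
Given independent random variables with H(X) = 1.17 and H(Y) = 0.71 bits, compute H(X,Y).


For independent variables, H(X,Y) = H(X) + H(Y) = 1.17 + 0.71 = 1.88

1.88 bits


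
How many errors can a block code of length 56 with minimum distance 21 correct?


Correction capability = floor((d-1)/2) = floor((21-1)/2) = 10

10 errors


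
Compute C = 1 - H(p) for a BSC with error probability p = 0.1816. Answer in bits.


H(p) = -p*log2(p) - (1-p)*log2(1-p) = -0.1816*log2(0.1816) - 0.8184*log2(0.8184) = 0.446947 + 0.236617 = 0.6836. C = 1 - H(p) = 1 - 0.6836 = 0.3164

0.3164 bits


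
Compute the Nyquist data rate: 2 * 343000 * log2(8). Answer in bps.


Rate = 2 * B * log2(M) = 2 * 343000 * 3.0 = 2058000.0

2058000.0 bps


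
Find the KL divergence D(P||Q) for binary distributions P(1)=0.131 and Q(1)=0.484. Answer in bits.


KL = p*log2(p/q) + (1-p)*log2((1-p)/(1-q)) = 0.131*log2(0.131/0.484) + 0.869*log2(0.869/0.516) = 0.4065

0.4065 bits


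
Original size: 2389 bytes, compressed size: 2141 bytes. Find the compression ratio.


Ratio = original / compressed = 2389 / 2141 = 1.1158

1.1158


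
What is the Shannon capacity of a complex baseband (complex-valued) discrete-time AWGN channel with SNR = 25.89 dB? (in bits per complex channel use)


SNR_linear = 10^(25.89/10) = 388.1504; C = log2(1 + SNR_linear) = log2(1 + 388.1504) = 8.6042

8.6042 bits/channel use


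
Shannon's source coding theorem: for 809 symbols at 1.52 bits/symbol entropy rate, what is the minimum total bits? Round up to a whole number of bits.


Minimum bits >= n * H = 809 * 1.52 = 1229.68, rounded up to a whole number of bits = 1230

1230 bits


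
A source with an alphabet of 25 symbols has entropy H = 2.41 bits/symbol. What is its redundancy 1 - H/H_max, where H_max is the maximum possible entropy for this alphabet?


H_max = log2(K) = log2(25) = 4.6439 bits/symbol. Redundancy = 1 - H/H_max = 1 - 2.41/4.6439 = 1 - 0.519 = 0.481

0.481


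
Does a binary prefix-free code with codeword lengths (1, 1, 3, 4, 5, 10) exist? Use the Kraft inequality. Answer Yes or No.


Kraft sum = sum(2^(-l_i)) = 1.2197, need <= 1. Result: violated (a binary prefix-free code with these lengths cannot exist)

No


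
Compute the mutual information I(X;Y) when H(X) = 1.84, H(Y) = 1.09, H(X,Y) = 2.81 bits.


I(X;Y) = H(X) + H(Y) - H(X,Y) = 1.84 + 1.09 - 2.81 = 0.12

0.12 bits


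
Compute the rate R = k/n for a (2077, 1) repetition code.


Rate = k/n = 1/2077

1/2077


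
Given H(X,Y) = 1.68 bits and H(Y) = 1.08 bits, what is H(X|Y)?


H(X|Y) = H(X,Y) - H(Y) = 1.68 - 1.08 = 0.6

0.6 bits


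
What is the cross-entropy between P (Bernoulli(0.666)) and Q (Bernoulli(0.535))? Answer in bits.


H(P,Q) = -p*log2(q) - (1-p)*log2(1-q). -0.666*log2(0.535) = 0.600991; -0.334*log2(0.465) = 0.368969. H(P,Q) = 0.600991 + 0.368969 = 0.97

0.97 bits


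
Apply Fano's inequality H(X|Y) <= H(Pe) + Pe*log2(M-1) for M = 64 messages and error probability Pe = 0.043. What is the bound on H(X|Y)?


H(Pe) = -Pe*log2(Pe) - (1-Pe)*log2(1-Pe) = -0.043*log2(0.043) - 0.957*log2(0.957) = 0.195199 + 0.060683 = 0.2559. Pe*log2(M-1) = 0.043*log2(63) = 0.257023. Bound = H(Pe) + Pe*log2(M-1) = 0.195199 + 0.060683 + 0.257023 = 0.5129

0.5129 bits


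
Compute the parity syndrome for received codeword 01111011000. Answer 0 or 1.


Syndrome = XOR of all bits = 0 XOR 1 XOR 1 XOR 1 XOR 1 XOR 0 XOR 1 XOR 1 XOR 0 XOR 0 XOR 0 = 0

0


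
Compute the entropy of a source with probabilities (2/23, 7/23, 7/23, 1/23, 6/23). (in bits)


H = -sum(p_i * log2(p_i)). Terms: -(2/23)*log2(2/23) = 0.306397; -(7/23)*log2(7/23) = 0.522324; -(7/23)*log2(7/23) = 0.522324; -(1/23)*log2(1/23) = 0.196677; -(6/23)*log2(6/23) = 0.505722. H = 0.306397 + 0.522324 + 0.522324 + 0.196677 + 0.505722 = 2.0534

2.0534 bits


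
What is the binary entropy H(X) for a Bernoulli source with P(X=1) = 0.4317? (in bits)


H = -p*log2(p) - (1-p)*log2(1-p). -0.4317*log2(0.4317) = 0.523177; -0.5683*log2(0.5683) = 0.463321. H = 0.523177 + 0.463321 = 0.9865

0.9865 bits


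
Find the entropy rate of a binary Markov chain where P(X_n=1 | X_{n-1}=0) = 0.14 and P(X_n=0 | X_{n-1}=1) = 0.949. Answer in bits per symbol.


Stationary distribution: pi_0 = p10/(p01+p10) = 0.8714, pi_1 = 0.1286. Entropy rate H' = pi_0*H(p01) + pi_1*H(p10) = 0.8714*0.5842 + 0.1286*0.2906 = 0.5465

0.5465 bits/symbol


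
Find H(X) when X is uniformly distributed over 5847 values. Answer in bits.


H = log2(n) = log2(5847) = 12.5135

12.5135 bits


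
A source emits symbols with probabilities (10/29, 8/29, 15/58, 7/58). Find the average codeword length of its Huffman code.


Huffman construction (repeatedly merge the two least-probable nodes; each merge adds 1 bit to every symbol beneath it): 7/58 + 15/58 = 11/29; 8/29 + 10/29 = 18/29; 11/29 + 18/29 = 1. Resulting codeword lengths (in the order the probabilities were given): (2, 2, 2, 2). L_avg = sum(p_i * l_i) = 10/29*2 + 8/29*2 + 15/58*2 + 7/58*2 = 2

2.0 bits


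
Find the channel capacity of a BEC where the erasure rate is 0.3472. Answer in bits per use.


C = 1 - epsilon = 1 - 0.3472 = 0.6528

0.6528 bits


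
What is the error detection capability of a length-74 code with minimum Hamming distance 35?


Detection capability = d_min - 1 = 35 - 1 = 34

34 errors


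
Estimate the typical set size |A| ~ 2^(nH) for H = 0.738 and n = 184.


log2|A_typical| = nH = 184 * 0.738 = 135.792, so |A_typical| ~ 2^135.792 = 7.542e+40

7.542e+40


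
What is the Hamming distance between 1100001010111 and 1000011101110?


Count differing positions: . ^ . . . ^ . ^ ^ ^ . . ^ = 6 differences

6


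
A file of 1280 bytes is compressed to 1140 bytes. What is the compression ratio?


Ratio = original / compressed = 1280 / 1140 = 1.1228

1.1228


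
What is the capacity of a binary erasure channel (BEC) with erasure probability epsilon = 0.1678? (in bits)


C = 1 - epsilon = 1 - 0.1678 = 0.8322

0.8322 bits


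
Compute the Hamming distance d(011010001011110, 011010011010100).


Count differing positions: . . . . . . . ^ . . . ^ . ^ . = 3 differences

3


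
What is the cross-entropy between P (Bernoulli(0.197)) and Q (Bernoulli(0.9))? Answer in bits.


H(P,Q) = -p*log2(q) - (1-p)*log2(1-q). -0.197*log2(0.9) = 0.029945; -0.803*log2(0.1) = 2.667508. H(P,Q) = 0.029945 + 2.667508 = 2.6975

2.6975 bits


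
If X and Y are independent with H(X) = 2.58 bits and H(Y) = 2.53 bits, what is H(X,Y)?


For independent variables, H(X,Y) = H(X) + H(Y) = 2.58 + 2.53 = 5.11

5.11 bits


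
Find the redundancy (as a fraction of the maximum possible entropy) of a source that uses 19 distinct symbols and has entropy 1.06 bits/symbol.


H_max = log2(K) = log2(19) = 4.2479 bits/symbol. Redundancy = 1 - H/H_max = 1 - 1.06/4.2479 = 1 - 0.2495 = 0.7505

0.7505


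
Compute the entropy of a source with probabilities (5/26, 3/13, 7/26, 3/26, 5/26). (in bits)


H = -sum(p_i * log2(p_i)). Terms: -(5/26)*log2(5/26) = 0.457406; -(3/13)*log2(3/13) = 0.488187; -(7/26)*log2(7/26) = 0.509677; -(3/26)*log2(3/26) = 0.359478; -(5/26)*log2(5/26) = 0.457406. H = 0.457406 + 0.488187 + 0.509677 + 0.359478 + 0.457406 = 2.2722

2.2722 bits


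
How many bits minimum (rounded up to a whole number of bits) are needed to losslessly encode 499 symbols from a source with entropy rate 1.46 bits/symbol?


Minimum bits >= n * H = 499 * 1.46 = 728.54, rounded up to a whole number of bits = 729

729 bits


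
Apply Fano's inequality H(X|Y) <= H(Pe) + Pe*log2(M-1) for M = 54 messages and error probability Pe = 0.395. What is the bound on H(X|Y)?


H(Pe) = -Pe*log2(Pe) - (1-Pe)*log2(1-Pe) = -0.395*log2(0.395) - 0.605*log2(0.605) = 0.529330 + 0.438621 = 0.968. Pe*log2(M-1) = 0.395*log2(53) = 2.262529. Bound = H(Pe) + Pe*log2(M-1) = 0.529330 + 0.438621 + 2.262529 = 3.2305

3.2305 bits


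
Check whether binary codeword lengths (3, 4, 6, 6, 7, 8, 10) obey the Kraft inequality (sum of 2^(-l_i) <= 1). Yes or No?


Kraft sum = sum(2^(-l_i)) = 0.2314, need <= 1. Result: satisfied (a binary prefix-free code with these lengths exists)

Yes


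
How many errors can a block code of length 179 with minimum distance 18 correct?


Correction capability = floor((d-1)/2) = floor((18-1)/2) = 8

8 errors


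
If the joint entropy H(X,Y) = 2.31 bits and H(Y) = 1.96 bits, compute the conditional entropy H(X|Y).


H(X|Y) = H(X,Y) - H(Y) = 2.31 - 1.96 = 0.35

0.35 bits


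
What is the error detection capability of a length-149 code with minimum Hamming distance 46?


Detection capability = d_min - 1 = 46 - 1 = 45

45 errors


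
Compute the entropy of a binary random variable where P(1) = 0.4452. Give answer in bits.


H = -p*log2(p) - (1-p)*log2(1-p). -0.4452*log2(0.4452) = 0.519760; -0.5548*log2(0.5548) = 0.471558. H = 0.519760 + 0.471558 = 0.9913

0.9913 bits


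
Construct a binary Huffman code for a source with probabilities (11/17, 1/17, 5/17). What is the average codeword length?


Huffman construction (repeatedly merge the two least-probable nodes; each merge adds 1 bit to every symbol beneath it): 1/17 + 5/17 = 6/17; 6/17 + 11/17 = 1. Resulting codeword lengths (in the order the probabilities were given): (1, 2, 2). L_avg = sum(p_i * l_i) = 11/17*1 + 1/17*2 + 5/17*2 = 23/17 = 1.3529

1.3529 bits


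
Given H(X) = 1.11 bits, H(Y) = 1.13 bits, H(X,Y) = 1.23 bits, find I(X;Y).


I(X;Y) = H(X) + H(Y) - H(X,Y) = 1.11 + 1.13 - 1.23 = 1.01

1.01 bits


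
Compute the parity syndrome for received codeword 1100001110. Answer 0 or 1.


Syndrome = XOR of all bits = 1 XOR 1 XOR 0 XOR 0 XOR 0 XOR 0 XOR 1 XOR 1 XOR 1 XOR 0 = 1

1


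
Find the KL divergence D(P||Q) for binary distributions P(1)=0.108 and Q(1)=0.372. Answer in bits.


KL = p*log2(p/q) + (1-p)*log2((1-p)/(1-q)) = 0.108*log2(0.108/0.372) + 0.892*log2(0.892/0.628) = 0.2589

0.2589 bits


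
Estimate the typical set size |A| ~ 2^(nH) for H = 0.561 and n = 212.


log2|A_typical| = nH = 212 * 0.561 = 118.932, so |A_typical| ~ 2^118.932 = 6.340e+35

6.340e+35


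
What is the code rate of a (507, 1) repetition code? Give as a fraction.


Rate = k/n = 1/507

1/507


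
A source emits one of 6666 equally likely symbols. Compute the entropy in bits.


H = log2(n) = log2(6666) = 12.7026

12.7026 bits


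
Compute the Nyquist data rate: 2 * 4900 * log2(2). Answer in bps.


Rate = 2 * B * log2(M) = 2 * 4900 * 1.0 = 9800.0

9800.0 bps


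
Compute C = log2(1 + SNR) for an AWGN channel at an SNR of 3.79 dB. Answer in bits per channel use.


SNR_linear = 10^(3.79/10) = 2.3933; C = log2(1 + SNR_linear) = log2(1 + 2.3933) = 1.7627

1.7627 bits/channel use


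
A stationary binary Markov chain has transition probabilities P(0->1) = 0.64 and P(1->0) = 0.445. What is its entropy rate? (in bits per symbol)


Stationary distribution: pi_0 = p10/(p01+p10) = 0.4101, pi_1 = 0.5899. Entropy rate H' = pi_0*H(p01) + pi_1*H(p10) = 0.4101*0.9427 + 0.5899*0.9913 = 0.9713

0.9713 bits/symbol


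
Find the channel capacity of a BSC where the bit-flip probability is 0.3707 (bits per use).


H(p) = -p*log2(p) - (1-p)*log2(1-p) = -0.3707*log2(0.3707) - 0.6293*log2(0.6293) = 0.530722 + 0.420486 = 0.9512. C = 1 - H(p) = 1 - 0.9512 = 0.0488

0.0488 bits


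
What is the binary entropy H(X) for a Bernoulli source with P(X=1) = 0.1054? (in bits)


H = -p*log2(p) - (1-p)*log2(1-p). -0.1054*log2(0.1054) = 0.342134; -0.8946*log2(0.8946) = 0.143749. H = 0.342134 + 0.143749 = 0.4859

0.4859 bits


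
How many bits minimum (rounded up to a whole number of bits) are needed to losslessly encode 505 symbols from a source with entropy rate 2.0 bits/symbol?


Minimum bits >= n * H = 505 * 2.0 = 1010.0, rounded up to a whole number of bits = 1010

1010 bits


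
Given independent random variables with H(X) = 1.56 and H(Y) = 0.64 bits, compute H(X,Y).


For independent variables, H(X,Y) = H(X) + H(Y) = 1.56 + 0.64 = 2.2

2.2 bits


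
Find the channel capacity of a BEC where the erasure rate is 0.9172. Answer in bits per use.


C = 1 - epsilon = 1 - 0.9172 = 0.0828

0.0828 bits


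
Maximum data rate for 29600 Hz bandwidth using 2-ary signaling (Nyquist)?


Rate = 2 * B * log2(M) = 2 * 29600 * 1.0 = 59200.0

59200.0 bps


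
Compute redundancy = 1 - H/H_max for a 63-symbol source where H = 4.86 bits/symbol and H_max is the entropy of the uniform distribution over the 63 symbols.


H_max = log2(K) = log2(63) = 5.9773 bits/symbol. Redundancy = 1 - H/H_max = 1 - 4.86/5.9773 = 1 - 0.8131 = 0.1869

0.1869


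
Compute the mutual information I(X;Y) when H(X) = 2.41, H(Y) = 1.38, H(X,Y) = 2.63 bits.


I(X;Y) = H(X) + H(Y) - H(X,Y) = 2.41 + 1.38 - 2.63 = 1.16

1.16 bits


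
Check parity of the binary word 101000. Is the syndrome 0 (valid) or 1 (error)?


Syndrome = XOR of all bits = 1 XOR 0 XOR 1 XOR 0 XOR 0 XOR 0 = 0

0


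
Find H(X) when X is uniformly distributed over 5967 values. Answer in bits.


H = log2(n) = log2(5967) = 12.5428

12.5428 bits


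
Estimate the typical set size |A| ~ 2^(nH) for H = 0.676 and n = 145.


log2|A_typical| = nH = 145 * 0.676 = 98.02, so |A_typical| ~ 2^98.02 = 3.213e+29

3.213e+29


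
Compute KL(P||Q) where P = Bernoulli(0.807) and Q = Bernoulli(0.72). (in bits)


KL = p*log2(p/q) + (1-p)*log2((1-p)/(1-q)) = 0.807*log2(0.807/0.72) + 0.193*log2(0.193/0.28) = 0.0292

0.0292 bits


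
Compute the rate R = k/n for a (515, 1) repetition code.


Rate = k/n = 1/515

1/515


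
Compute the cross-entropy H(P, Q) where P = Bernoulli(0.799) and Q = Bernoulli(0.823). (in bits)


H(P,Q) = -p*log2(q) - (1-p)*log2(1-q). -0.799*log2(0.823) = 0.224547; -0.201*log2(0.177) = 0.502134. H(P,Q) = 0.224547 + 0.502134 = 0.7267

0.7267 bits


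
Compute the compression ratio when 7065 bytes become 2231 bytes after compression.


Ratio = original / compressed = 7065 / 2231 = 3.1667

3.1667


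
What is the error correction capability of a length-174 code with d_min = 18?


Correction capability = floor((d-1)/2) = floor((18-1)/2) = 8

8 errors


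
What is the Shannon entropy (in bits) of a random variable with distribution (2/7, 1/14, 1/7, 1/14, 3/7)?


H = -sum(p_i * log2(p_i)). Terms: -(2/7)*log2(2/7) = 0.516387; -(1/14)*log2(1/14) = 0.271954; -(1/7)*log2(1/7) = 0.401051; -(1/14)*log2(1/14) = 0.271954; -(3/7)*log2(3/7) = 0.523882. H = 0.516387 + 0.271954 + 0.401051 + 0.271954 + 0.523882 = 1.9852

1.9852 bits


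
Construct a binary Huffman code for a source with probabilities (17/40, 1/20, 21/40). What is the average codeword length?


Huffman construction (repeatedly merge the two least-probable nodes; each merge adds 1 bit to every symbol beneath it): 1/20 + 17/40 = 19/40; 19/40 + 21/40 = 1. Resulting codeword lengths (in the order the probabilities were given): (2, 2, 1). L_avg = sum(p_i * l_i) = 17/40*2 + 1/20*2 + 21/40*1 = 59/40 = 1.475

1.475 bits


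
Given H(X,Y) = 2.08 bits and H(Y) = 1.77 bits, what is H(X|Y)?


H(X|Y) = H(X,Y) - H(Y) = 2.08 - 1.77 = 0.31

0.31 bits


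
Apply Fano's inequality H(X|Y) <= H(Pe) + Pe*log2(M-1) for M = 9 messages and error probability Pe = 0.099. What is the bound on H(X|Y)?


H(Pe) = -Pe*log2(Pe) - (1-Pe)*log2(1-Pe) = -0.099*log2(0.099) - 0.901*log2(0.901) = 0.330306 + 0.135511 = 0.4658. Pe*log2(M-1) = 0.099*log2(8) = 0.297000. Bound = H(Pe) + Pe*log2(M-1) = 0.330306 + 0.135511 + 0.297000 = 0.7628

0.7628 bits


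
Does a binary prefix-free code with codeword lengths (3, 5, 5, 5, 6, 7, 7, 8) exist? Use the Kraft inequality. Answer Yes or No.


Kraft sum = sum(2^(-l_i)) = 0.2539, need <= 1. Result: satisfied (a binary prefix-free code with these lengths exists)

Yes


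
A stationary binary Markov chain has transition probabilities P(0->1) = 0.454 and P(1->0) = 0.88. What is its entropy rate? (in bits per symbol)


Stationary distribution: pi_0 = p10/(p01+p10) = 0.6597, pi_1 = 0.3403. Entropy rate H' = pi_0*H(p01) + pi_1*H(p10) = 0.6597*0.9939 + 0.3403*0.5294 = 0.8358

0.8358 bits/symbol


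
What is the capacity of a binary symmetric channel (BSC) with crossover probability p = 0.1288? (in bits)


H(p) = -p*log2(p) - (1-p)*log2(1-p) = -0.1288*log2(0.1288) - 0.8712*log2(0.8712) = 0.380835 + 0.173303 = 0.5541. C = 1 - H(p) = 1 - 0.5541 = 0.4459

0.4459 bits


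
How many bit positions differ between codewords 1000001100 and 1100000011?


Count differing positions: . ^ . . . . ^ ^ ^ ^ = 5 differences

5


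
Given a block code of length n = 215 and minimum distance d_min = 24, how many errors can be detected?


Detection capability = d_min - 1 = 24 - 1 = 23

23 errors


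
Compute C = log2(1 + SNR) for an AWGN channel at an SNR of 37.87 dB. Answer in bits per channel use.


SNR_linear = 10^(37.87/10) = 6123.5039; C = log2(1 + SNR_linear) = log2(1 + 6123.5039) = 12.5804

12.5804 bits/channel use


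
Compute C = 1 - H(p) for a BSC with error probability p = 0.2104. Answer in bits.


H(p) = -p*log2(p) - (1-p)*log2(1-p) = -0.2104*log2(0.2104) - 0.7896*log2(0.7896) = 0.473146 + 0.269101 = 0.7422. C = 1 - H(p) = 1 - 0.7422 = 0.2578

0.2578 bits


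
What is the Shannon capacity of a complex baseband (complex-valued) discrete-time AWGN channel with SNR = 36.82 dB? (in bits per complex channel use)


SNR_linear = 10^(36.82/10) = 4808.3935; C = log2(1 + SNR_linear) = log2(1 + 4808.3935) = 12.2316

12.2316 bits/channel use


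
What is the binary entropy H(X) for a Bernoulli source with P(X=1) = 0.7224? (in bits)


H = -p*log2(p) - (1-p)*log2(1-p). -0.7224*log2(0.7224) = 0.338900; -0.2776*log2(0.2776) = 0.513260. H = 0.338900 + 0.513260 = 0.8522

0.8522 bits


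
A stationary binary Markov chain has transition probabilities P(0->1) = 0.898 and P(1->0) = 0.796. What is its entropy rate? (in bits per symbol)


Stationary distribution: pi_0 = p10/(p01+p10) = 0.4699, pi_1 = 0.5301. Entropy rate H' = pi_0*H(p01) + pi_1*H(p10) = 0.4699*0.4753 + 0.5301*0.7299 = 0.6102

0.6102 bits/symbol


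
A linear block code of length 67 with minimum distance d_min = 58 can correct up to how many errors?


Correction capability = floor((d-1)/2) = floor((58-1)/2) = 28

28 errors


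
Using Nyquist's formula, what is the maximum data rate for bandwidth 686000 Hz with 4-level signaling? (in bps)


Rate = 2 * B * log2(M) = 2 * 686000 * 2.0 = 2744000.0

2744000.0 bps


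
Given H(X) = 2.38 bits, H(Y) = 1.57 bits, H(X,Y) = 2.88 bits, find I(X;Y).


I(X;Y) = H(X) + H(Y) - H(X,Y) = 2.38 + 1.57 - 2.88 = 1.07

1.07 bits


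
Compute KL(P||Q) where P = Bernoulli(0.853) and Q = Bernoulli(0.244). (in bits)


KL = p*log2(p/q) + (1-p)*log2((1-p)/(1-q)) = 0.853*log2(0.853/0.244) + 0.147*log2(0.147/0.756) = 1.1929

1.1929 bits


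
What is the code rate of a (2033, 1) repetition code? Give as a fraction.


Rate = k/n = 1/2033

1/2033


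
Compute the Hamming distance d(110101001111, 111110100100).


Count differing positions: . . ^ . ^ ^ ^ . ^ . ^ ^ = 7 differences

7


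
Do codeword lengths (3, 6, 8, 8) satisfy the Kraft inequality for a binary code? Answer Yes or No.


Kraft sum = sum(2^(-l_i)) = 0.1484, need <= 1. Result: satisfied (a binary prefix-free code with these lengths exists)

Yes


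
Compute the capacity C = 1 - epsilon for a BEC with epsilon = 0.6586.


C = 1 - epsilon = 1 - 0.6586 = 0.3414

0.3414 bits


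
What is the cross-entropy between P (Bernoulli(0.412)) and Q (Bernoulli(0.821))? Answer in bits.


H(P,Q) = -p*log2(q) - (1-p)*log2(1-q). -0.412*log2(0.821) = 0.117233; -0.588*log2(0.179) = 1.459397. H(P,Q) = 0.117233 + 1.459397 = 1.5766

1.5766 bits


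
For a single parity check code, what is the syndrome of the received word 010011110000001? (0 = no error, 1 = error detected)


Syndrome = XOR of all bits = 0 XOR 1 XOR 0 XOR 0 XOR 1 XOR 1 XOR 1 XOR 1 XOR 0 XOR 0 XOR 0 XOR 0 XOR 0 XOR 0 XOR 1 = 0

0


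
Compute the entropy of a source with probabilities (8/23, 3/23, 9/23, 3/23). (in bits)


H = -sum(p_i * log2(p_i)). Terms: -(8/23)*log2(8/23) = 0.529935; -(3/23)*log2(3/23) = 0.383296; -(9/23)*log2(9/23) = 0.529684; -(3/23)*log2(3/23) = 0.383296. H = 0.529935 + 0.383296 + 0.529684 + 0.383296 = 1.8262

1.8262 bits


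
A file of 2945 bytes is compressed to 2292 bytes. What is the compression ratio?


Ratio = original / compressed = 2945 / 2292 = 1.2849

1.2849


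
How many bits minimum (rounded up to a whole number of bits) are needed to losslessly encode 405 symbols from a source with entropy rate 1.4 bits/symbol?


Minimum bits >= n * H = 405 * 1.4 = 567.0, rounded up to a whole number of bits = 567

567 bits


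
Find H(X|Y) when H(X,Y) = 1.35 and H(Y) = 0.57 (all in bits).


H(X|Y) = H(X,Y) - H(Y) = 1.35 - 0.57 = 0.78

0.78 bits


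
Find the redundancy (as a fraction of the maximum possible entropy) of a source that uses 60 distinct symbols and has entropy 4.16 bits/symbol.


H_max = log2(K) = log2(60) = 5.9069 bits/symbol. Redundancy = 1 - H/H_max = 1 - 4.16/5.9069 = 1 - 0.7043 = 0.2957

0.2957


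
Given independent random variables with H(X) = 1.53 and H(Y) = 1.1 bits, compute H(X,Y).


For independent variables, H(X,Y) = H(X) + H(Y) = 1.53 + 1.1 = 2.63

2.63 bits


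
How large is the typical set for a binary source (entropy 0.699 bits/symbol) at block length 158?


log2|A_typical| = nH = 158 * 0.699 = 110.442, so |A_typical| ~ 2^110.442 = 1.763e+33

1.763e+33


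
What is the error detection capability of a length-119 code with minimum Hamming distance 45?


Detection capability = d_min - 1 = 45 - 1 = 44

44 errors


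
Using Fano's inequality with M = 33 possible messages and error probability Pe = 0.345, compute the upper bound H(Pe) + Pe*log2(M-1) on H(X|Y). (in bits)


H(Pe) = -Pe*log2(Pe) - (1-Pe)*log2(1-Pe) = -0.345*log2(0.345) - 0.655*log2(0.655) = 0.529689 + 0.399834 = 0.9295. Pe*log2(M-1) = 0.345*log2(32) = 1.725000. Bound = H(Pe) + Pe*log2(M-1) = 0.529689 + 0.399834 + 1.725000 = 2.6545

2.6545 bits


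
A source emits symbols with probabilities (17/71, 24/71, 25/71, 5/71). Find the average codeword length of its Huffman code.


Huffman construction (repeatedly merge the two least-probable nodes; each merge adds 1 bit to every symbol beneath it): 5/71 + 17/71 = 22/71; 22/71 + 24/71 = 46/71; 25/71 + 46/71 = 1. Resulting codeword lengths (in the order the probabilities were given): (3, 2, 1, 3). L_avg = sum(p_i * l_i) = 17/71*3 + 24/71*2 + 25/71*1 + 5/71*3 = 139/71 = 1.9577

1.9577 bits


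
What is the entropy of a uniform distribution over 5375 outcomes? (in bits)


H = log2(n) = log2(5375) = 12.392

12.392 bits


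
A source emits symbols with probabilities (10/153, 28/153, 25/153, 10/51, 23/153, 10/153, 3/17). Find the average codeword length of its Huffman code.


Huffman construction (repeatedly merge the two least-probable nodes; each merge adds 1 bit to every symbol beneath it): 10/153 + 10/153 = 20/153; 20/153 + 23/153 = 43/153; 25/153 + 3/17 = 52/153; 28/153 + 10/51 = 58/153; 43/153 + 52/153 = 95/153; 58/153 + 95/153 = 1. Resulting codeword lengths (in the order the probabilities were given): (4, 2, 3, 2, 3, 4, 3). L_avg = sum(p_i * l_i) = 10/153*4 + 28/153*2 + 25/153*3 + 10/51*2 + 23/153*3 + 10/153*4 + 3/17*3 = 421/153 = 2.7516

2.7516 bits


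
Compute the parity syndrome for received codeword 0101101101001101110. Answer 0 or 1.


Syndrome = XOR of all bits = 0 XOR 1 XOR 0 XOR 1 XOR 1 XOR 0 XOR 1 XOR 1 XOR 0 XOR 1 XOR 0 XOR 0 XOR 1 XOR 1 XOR 0 XOR 1 XOR 1 XOR 1 XOR 0 = 1

1


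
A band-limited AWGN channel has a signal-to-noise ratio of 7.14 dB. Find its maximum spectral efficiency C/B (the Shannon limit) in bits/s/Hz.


SNR_linear = 10^(7.14/10) = 5.1761; C/B = log2(1 + SNR_linear) = log2(1 + 5.1761) = 2.6267

2.6267 bits/s/Hz


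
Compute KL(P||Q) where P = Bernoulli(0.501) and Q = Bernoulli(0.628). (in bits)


KL = p*log2(p/q) + (1-p)*log2((1-p)/(1-q)) = 0.501*log2(0.501/0.628) + 0.499*log2(0.499/0.372) = 0.0481

0.0481 bits


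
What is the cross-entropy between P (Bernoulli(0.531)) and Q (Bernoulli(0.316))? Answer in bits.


H(P,Q) = -p*log2(q) - (1-p)*log2(1-q). -0.531*log2(0.316) = 0.882524; -0.469*log2(0.684) = 0.256980. H(P,Q) = 0.882524 + 0.256980 = 1.1395

1.1395 bits


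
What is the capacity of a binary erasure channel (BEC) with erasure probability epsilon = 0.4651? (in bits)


C = 1 - epsilon = 1 - 0.4651 = 0.5349

0.5349 bits


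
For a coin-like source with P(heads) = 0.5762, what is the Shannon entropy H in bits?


H = -p*log2(p) - (1-p)*log2(1-p). -0.5762*log2(0.5762) = 0.458286; -0.4238*log2(0.4238) = 0.524895. H = 0.458286 + 0.524895 = 0.9832

0.9832 bits


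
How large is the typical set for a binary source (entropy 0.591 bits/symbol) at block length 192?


log2|A_typical| = nH = 192 * 0.591 = 113.472, so |A_typical| ~ 2^113.472 = 1.440e+34

1.440e+34


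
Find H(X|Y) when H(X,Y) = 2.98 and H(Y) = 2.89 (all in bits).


H(X|Y) = H(X,Y) - H(Y) = 2.98 - 2.89 = 0.09

0.09 bits


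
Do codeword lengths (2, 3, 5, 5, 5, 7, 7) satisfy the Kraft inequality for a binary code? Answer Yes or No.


Kraft sum = sum(2^(-l_i)) = 0.4844, need <= 1. Result: satisfied (a binary prefix-free code with these lengths exists)

Yes


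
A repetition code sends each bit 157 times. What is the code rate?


Rate = k/n = 1/157

1/157


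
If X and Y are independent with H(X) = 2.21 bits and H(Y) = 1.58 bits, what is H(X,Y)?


For independent variables, H(X,Y) = H(X) + H(Y) = 2.21 + 1.58 = 3.79

3.79 bits


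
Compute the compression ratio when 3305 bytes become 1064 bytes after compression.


Ratio = original / compressed = 3305 / 1064 = 3.1062

3.1062


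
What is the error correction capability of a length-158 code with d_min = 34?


Correction capability = floor((d-1)/2) = floor((34-1)/2) = 16

16 errors


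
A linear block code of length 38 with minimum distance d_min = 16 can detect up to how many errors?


Detection capability = d_min - 1 = 16 - 1 = 15

15 errors


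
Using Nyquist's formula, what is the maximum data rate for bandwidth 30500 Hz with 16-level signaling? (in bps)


Rate = 2 * B * log2(M) = 2 * 30500 * 4.0 = 244000.0

244000.0 bps


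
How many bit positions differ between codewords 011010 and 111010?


Count differing positions: ^ . . . . . = 1 differences

1


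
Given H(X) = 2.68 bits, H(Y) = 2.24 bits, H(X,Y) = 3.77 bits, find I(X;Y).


I(X;Y) = H(X) + H(Y) - H(X,Y) = 2.68 + 2.24 - 3.77 = 1.15

1.15 bits


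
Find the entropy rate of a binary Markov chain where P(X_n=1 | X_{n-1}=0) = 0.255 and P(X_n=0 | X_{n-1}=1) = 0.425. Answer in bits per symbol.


Stationary distribution: pi_0 = p10/(p01+p10) = 0.625, pi_1 = 0.375. Entropy rate H' = pi_0*H(p01) + pi_1*H(p10) = 0.625*0.8191 + 0.375*0.9837 = 0.8808

0.8808 bits/symbol


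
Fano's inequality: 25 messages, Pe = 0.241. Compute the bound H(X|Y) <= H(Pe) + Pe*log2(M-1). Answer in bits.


H(Pe) = -Pe*log2(Pe) - (1-Pe)*log2(1-Pe) = -0.241*log2(0.241) - 0.759*log2(0.759) = 0.494748 + 0.301952 = 0.7967. Pe*log2(M-1) = 0.241*log2(24) = 1.104976. Bound = H(Pe) + Pe*log2(M-1) = 0.494748 + 0.301952 + 1.104976 = 1.9017

1.9017 bits


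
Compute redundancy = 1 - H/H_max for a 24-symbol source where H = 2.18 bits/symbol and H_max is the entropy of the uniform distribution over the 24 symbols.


H_max = log2(K) = log2(24) = 4.585 bits/symbol. Redundancy = 1 - H/H_max = 1 - 2.18/4.585 = 1 - 0.4755 = 0.5245

0.5245


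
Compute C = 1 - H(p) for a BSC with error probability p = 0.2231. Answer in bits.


H(p) = -p*log2(p) - (1-p)*log2(1-p) = -0.2231*log2(0.2231) - 0.7769*log2(0.7769) = 0.482841 + 0.282946 = 0.7658. C = 1 - H(p) = 1 - 0.7658 = 0.2342

0.2342 bits


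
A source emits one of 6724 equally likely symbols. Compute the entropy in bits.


H = log2(n) = log2(6724) = 12.7151

12.7151 bits


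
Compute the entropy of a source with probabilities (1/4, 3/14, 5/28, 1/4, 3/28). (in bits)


H = -sum(p_i * log2(p_i)). Terms: -(1/4)*log2(1/4) = 0.500000; -(3/14)*log2(3/14) = 0.476227; -(5/28)*log2(5/28) = 0.443826; -(1/4)*log2(1/4) = 0.500000; -(3/28)*log2(3/28) = 0.345256. H = 0.500000 + 0.476227 + 0.443826 + 0.500000 + 0.345256 = 2.2653

2.2653 bits


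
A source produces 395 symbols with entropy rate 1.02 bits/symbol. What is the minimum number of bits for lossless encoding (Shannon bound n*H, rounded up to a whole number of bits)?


Minimum bits >= n * H = 395 * 1.02 = 402.9, rounded up to a whole number of bits = 403

403 bits


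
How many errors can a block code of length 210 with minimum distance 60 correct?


Correction capability = floor((d-1)/2) = floor((60-1)/2) = 29

29 errors


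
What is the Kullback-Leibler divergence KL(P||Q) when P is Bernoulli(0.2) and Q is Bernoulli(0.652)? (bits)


KL = p*log2(p/q) + (1-p)*log2((1-p)/(1-q)) = 0.2*log2(0.2/0.652) + 0.8*log2(0.8/0.348) = 0.6198

0.6198 bits


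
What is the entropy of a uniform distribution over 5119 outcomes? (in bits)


H = log2(n) = log2(5119) = 12.3216

12.3216 bits


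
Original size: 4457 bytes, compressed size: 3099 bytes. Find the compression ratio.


Ratio = original / compressed = 4457 / 3099 = 1.4382

1.4382


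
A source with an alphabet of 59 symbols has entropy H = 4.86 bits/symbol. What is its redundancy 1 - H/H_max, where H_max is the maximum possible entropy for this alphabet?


H_max = log2(K) = log2(59) = 5.8826 bits/symbol. Redundancy = 1 - H/H_max = 1 - 4.86/5.8826 = 1 - 0.8262 = 0.1738

0.1738


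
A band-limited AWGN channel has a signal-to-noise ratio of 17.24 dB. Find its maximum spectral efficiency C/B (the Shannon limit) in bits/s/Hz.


SNR_linear = 10^(17.24/10) = 52.9663; C/B = log2(1 + SNR_linear) = log2(1 + 52.9663) = 5.754

5.754 bits/s/Hz


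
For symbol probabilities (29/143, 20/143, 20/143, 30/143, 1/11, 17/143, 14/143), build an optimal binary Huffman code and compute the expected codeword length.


Huffman construction (repeatedly merge the two least-probable nodes; each merge adds 1 bit to every symbol beneath it): 1/11 + 14/143 = 27/143; 17/143 + 20/143 = 37/143; 20/143 + 27/143 = 47/143; 29/143 + 30/143 = 59/143; 37/143 + 47/143 = 84/143; 59/143 + 84/143 = 1. Resulting codeword lengths (in the order the probabilities were given): (2, 3, 3, 2, 4, 3, 4). L_avg = sum(p_i * l_i) = 29/143*2 + 20/143*3 + 20/143*3 + 30/143*2 + 1/11*4 + 17/143*3 + 14/143*4 = 397/143 = 2.7762

2.7762 bits


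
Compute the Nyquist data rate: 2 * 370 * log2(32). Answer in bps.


Rate = 2 * B * log2(M) = 2 * 370 * 5.0 = 3700.0

3700.0 bps


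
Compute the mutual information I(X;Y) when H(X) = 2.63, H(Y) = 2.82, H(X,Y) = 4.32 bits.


I(X;Y) = H(X) + H(Y) - H(X,Y) = 2.63 + 2.82 - 4.32 = 1.13

1.13 bits


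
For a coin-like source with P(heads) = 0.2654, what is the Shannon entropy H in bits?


H = -p*log2(p) - (1-p)*log2(1-p). -0.2654*log2(0.2654) = 0.507912; -0.7346*log2(0.7346) = 0.326874. H = 0.507912 + 0.326874 = 0.8348

0.8348 bits


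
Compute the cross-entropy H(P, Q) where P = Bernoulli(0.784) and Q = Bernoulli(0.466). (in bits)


H(P,Q) = -p*log2(q) - (1-p)*log2(1-q). -0.784*log2(0.466) = 0.863653; -0.216*log2(0.534) = 0.195499. H(P,Q) = 0.863653 + 0.195499 = 1.0592

1.0592 bits


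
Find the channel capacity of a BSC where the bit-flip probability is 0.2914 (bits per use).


H(p) = -p*log2(p) - (1-p)*log2(1-p) = -0.2914*log2(0.2914) - 0.7086*log2(0.7086) = 0.518379 + 0.352143 = 0.8705. C = 1 - H(p) = 1 - 0.8705 = 0.1295

0.1295 bits


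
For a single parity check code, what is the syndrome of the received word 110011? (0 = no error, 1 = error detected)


Syndrome = XOR of all bits = 1 XOR 1 XOR 0 XOR 0 XOR 1 XOR 1 = 0

0


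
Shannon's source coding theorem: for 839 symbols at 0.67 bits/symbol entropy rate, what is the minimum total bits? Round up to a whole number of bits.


Minimum bits >= n * H = 839 * 0.67 = 562.13, rounded up to a whole number of bits = 563

563 bits


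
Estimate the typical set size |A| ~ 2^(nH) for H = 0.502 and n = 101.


log2|A_typical| = nH = 101 * 0.502 = 50.702, so |A_typical| ~ 2^50.702 = 1.832e+15

1.832e+15


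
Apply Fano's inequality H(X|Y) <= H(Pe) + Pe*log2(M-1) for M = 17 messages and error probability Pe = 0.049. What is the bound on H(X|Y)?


H(Pe) = -Pe*log2(Pe) - (1-Pe)*log2(1-Pe) = -0.049*log2(0.049) - 0.951*log2(0.951) = 0.213203 + 0.068931 = 0.2821. Pe*log2(M-1) = 0.049*log2(16) = 0.196000. Bound = H(Pe) + Pe*log2(M-1) = 0.213203 + 0.068931 + 0.196000 = 0.4781

0.4781 bits


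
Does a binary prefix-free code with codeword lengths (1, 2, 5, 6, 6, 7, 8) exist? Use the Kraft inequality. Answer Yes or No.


Kraft sum = sum(2^(-l_i)) = 0.8242, need <= 1. Result: satisfied (a binary prefix-free code with these lengths exists)

Yes


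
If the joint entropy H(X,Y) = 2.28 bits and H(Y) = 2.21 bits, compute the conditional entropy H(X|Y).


H(X|Y) = H(X,Y) - H(Y) = 2.28 - 2.21 = 0.07

0.07 bits


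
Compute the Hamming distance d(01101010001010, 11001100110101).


Count differing positions: ^ . ^ . . ^ ^ . ^ ^ ^ ^ ^ ^ = 10 differences

10


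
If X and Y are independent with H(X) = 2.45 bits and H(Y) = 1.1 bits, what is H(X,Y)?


For independent variables, H(X,Y) = H(X) + H(Y) = 2.45 + 1.1 = 3.55

3.55 bits


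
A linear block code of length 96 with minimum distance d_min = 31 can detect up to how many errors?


Detection capability = d_min - 1 = 31 - 1 = 30

30 errors


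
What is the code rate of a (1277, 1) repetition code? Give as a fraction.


Rate = k/n = 1/1277

1/1277


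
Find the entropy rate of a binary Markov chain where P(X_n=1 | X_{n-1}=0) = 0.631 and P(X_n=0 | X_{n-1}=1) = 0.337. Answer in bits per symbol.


Stationary distribution: pi_0 = p10/(p01+p10) = 0.3481, pi_1 = 0.6519. Entropy rate H' = pi_0*H(p01) + pi_1*H(p10) = 0.3481*0.9499 + 0.6519*0.9219 = 0.9317

0.9317 bits/symbol


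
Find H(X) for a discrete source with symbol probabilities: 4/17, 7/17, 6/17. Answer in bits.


H = -sum(p_i * log2(p_i)). Terms: -(4/17)*log2(4/17) = 0.491168; -(7/17)*log2(7/17) = 0.527103; -(6/17)*log2(6/17) = 0.530294. H = 0.491168 + 0.527103 + 0.530294 = 1.5486

1.5486 bits


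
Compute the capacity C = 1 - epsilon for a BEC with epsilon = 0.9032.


C = 1 - epsilon = 1 - 0.9032 = 0.0968

0.0968 bits


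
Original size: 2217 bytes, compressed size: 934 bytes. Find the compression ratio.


Ratio = original / compressed = 2217 / 934 = 2.3737

2.3737


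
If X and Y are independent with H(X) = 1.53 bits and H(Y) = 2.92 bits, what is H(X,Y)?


For independent variables, H(X,Y) = H(X) + H(Y) = 1.53 + 2.92 = 4.45

4.45 bits


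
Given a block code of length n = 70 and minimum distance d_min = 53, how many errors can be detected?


Detection capability = d_min - 1 = 53 - 1 = 52

52 errors


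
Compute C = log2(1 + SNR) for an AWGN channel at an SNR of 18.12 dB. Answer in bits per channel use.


SNR_linear = 10^(18.12/10) = 64.8634; C = log2(1 + SNR_linear) = log2(1 + 64.8634) = 6.0414

6.0414 bits/channel use


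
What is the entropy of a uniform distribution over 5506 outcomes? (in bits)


H = log2(n) = log2(5506) = 12.4268

12.4268 bits


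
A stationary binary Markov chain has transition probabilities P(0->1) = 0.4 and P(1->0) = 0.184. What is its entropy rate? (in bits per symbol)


Stationary distribution: pi_0 = p10/(p01+p10) = 0.3151, pi_1 = 0.6849. Entropy rate H' = pi_0*H(p01) + pi_1*H(p10) = 0.3151*0.971 + 0.6849*0.6887 = 0.7777

0.7777 bits/symbol


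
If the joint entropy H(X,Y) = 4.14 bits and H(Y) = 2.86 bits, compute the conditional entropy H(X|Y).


H(X|Y) = H(X,Y) - H(Y) = 4.14 - 2.86 = 1.28

1.28 bits


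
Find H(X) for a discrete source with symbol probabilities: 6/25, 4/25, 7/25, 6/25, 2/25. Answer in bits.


H = -sum(p_i * log2(p_i)). Terms: -(6/25)*log2(6/25) = 0.494134; -(4/25)*log2(4/25) = 0.423017; -(7/25)*log2(7/25) = 0.514220; -(6/25)*log2(6/25) = 0.494134; -(2/25)*log2(2/25) = 0.291508. H = 0.494134 + 0.423017 + 0.514220 + 0.494134 + 0.291508 = 2.217

2.217 bits


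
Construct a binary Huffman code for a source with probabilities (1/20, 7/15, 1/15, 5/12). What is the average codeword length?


Huffman construction (repeatedly merge the two least-probable nodes; each merge adds 1 bit to every symbol beneath it): 1/20 + 1/15 = 7/60; 7/60 + 5/12 = 8/15; 7/15 + 8/15 = 1. Resulting codeword lengths (in the order the probabilities were given): (3, 1, 3, 2). L_avg = sum(p_i * l_i) = 1/20*3 + 7/15*1 + 1/15*3 + 5/12*2 = 33/20 = 1.65

1.65 bits


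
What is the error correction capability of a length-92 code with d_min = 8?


Correction capability = floor((d-1)/2) = floor((8-1)/2) = 3

3 errors


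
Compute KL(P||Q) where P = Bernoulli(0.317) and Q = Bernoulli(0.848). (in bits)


KL = p*log2(p/q) + (1-p)*log2((1-p)/(1-q)) = 0.317*log2(0.317/0.848) + 0.683*log2(0.683/0.152) = 1.0306

1.0306 bits


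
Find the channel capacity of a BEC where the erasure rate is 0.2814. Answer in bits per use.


C = 1 - epsilon = 1 - 0.2814 = 0.7186

0.7186 bits


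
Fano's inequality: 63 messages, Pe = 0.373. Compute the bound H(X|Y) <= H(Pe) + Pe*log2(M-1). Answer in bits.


H(Pe) = -Pe*log2(Pe) - (1-Pe)*log2(1-Pe) = -0.373*log2(0.373) - 0.627*log2(0.627) = 0.530687 + 0.422261 = 0.9529. Pe*log2(M-1) = 0.373*log2(62) = 2.220915. Bound = H(Pe) + Pe*log2(M-1) = 0.530687 + 0.422261 + 2.220915 = 3.1739

3.1739 bits


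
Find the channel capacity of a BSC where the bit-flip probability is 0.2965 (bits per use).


H(p) = -p*log2(p) - (1-p)*log2(1-p) = -0.2965*log2(0.2965) - 0.7035*log2(0.7035) = 0.520030 + 0.356940 = 0.877. C = 1 - H(p) = 1 - 0.877 = 0.123

0.123 bits


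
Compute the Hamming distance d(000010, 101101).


Count differing positions: ^ . ^ ^ ^ ^ = 5 differences

5


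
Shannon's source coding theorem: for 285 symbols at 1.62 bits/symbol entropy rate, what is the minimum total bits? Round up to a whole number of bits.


Minimum bits >= n * H = 285 * 1.62 = 461.7, rounded up to a whole number of bits = 462

462 bits


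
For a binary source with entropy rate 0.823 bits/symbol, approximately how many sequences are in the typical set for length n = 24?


log2|A_typical| = nH = 24 * 0.823 = 19.752, so |A_typical| ~ 2^19.752 = 8.830e+05

8.830e+05


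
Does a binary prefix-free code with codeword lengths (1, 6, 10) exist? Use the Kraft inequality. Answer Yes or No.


Kraft sum = sum(2^(-l_i)) = 0.5166, need <= 1. Result: satisfied (a binary prefix-free code with these lengths exists)

Yes


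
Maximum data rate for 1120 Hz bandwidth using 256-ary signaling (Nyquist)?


Rate = 2 * B * log2(M) = 2 * 1120 * 8.0 = 17920.0

17920.0 bps


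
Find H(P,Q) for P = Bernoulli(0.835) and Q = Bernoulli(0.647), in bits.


H(P,Q) = -p*log2(q) - (1-p)*log2(1-q). -0.835*log2(0.647) = 0.524516; -0.165*log2(0.353) = 0.247873. H(P,Q) = 0.524516 + 0.247873 = 0.7724

0.7724 bits
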